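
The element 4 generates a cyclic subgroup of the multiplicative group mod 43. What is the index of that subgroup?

The order of 4 must divide φ(43) = 43 − 1 = 42 = 2 · 3 · 7.
Divisors of 42: 1, 2, 3, 6, 7, 14, 21, 42.
Check 4^d mod 43 for each divisor in increasing order:
4^1 ≡ 4
4^2 ≡ 16
4^3 ≡ 21
4^6 ≡ 11
4^7 ≡ 1
The order of 4 is 7, so the subgroup it generates has 7 elements.
[(Z/43Z)^× : ⟨4⟩] = 42/7 = 6.

6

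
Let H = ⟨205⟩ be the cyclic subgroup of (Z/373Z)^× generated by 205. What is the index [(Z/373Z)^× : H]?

1

Since 205 ∈ (Z/373Z)^×, its order divides φ(373) = 373 − 1 = 372 = 2^2 · 3 · 31.
Divisors of 372: 1, 2, 3, 4, 6, 12, 31, 62, 93, 124, 186, 372.
Compute 205^d (mod 373) for the divisors d until we hit 1:
205^1 ≡ 205
205^2 ≡ 249
205^3 ≡ 317
205^4 ≡ 83
205^6 ≡ 152
205^12 ≡ 351
205^31 ≡ 304
205^62 ≡ 285
205^93 ≡ 104
205^124 ≡ 284
205^186 ≡ 372
205^372 ≡ 1
Thus |⟨205⟩| = ord(205) = 372.
Index = |(Z/373Z)^×| / |⟨205⟩| = 372 / 372 = 1.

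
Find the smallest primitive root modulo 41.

φ(41) = 41 − 1 = 40 = 2^3 · 5.
g is a primitive root iff g^(40/q) ≢ 1 (mod 41) for each prime q ∈ {2, 5}.
g = 2: 2^20 ≡ 1 — hits 1, so not a primitive root.
g = 3: 3^20 ≡ 40; 3^8 ≡ 1 — hits 1, so not a primitive root.
g = 4: 4^20 ≡ 1 — hits 1, so not a primitive root.
g = 5: 5^20 ≡ 1 — hits 1, so not a primitive root.
g = 6: 6^20 ≡ 40; 6^8 ≡ 10 — none is 1, so 6 is a primitive root.
So 6 is the smallest generator of (Z/41Z)^×.

6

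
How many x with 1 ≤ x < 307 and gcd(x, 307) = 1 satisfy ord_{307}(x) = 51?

32

φ(307) = 307 − 1 = 306 = 2 · 3^2 · 17.
In a cyclic group of order 306, there are φ(d) elements of order d for each divisor d of 306, and zero for non-divisors.
51 = 3 · 17 divides 306, and φ(51) = 32.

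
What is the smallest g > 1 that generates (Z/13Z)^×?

2

φ(13) = 13 − 1 = 12 = 2^2 · 3.
Test candidates g = 2, 3, … against the prime factors q ∈ {2, 3} of φ(13): g is a generator iff g^(12/q) ≢ 1 for every such q.
g = 2: 2^6 ≡ 12; 2^4 ≡ 3 — none is 1, so 2 is a primitive root.
Hence the least primitive root of 13 is 2.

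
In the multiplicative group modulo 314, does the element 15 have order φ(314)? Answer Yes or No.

Yes

φ(314) = φ(2)·φ(157) = 1·156 = 156 = 2^2 · 3 · 13.
15 is a primitive root mod 314 iff 15^(φ(314)/q) ≢ 1 for every prime q | φ(314), i.e. q ∈ {2, 3, 13}.
15^78 ≡ 313 (mod 314)  [q = 2: ≢ 1 ✓]
15^52 ≡ 301 (mod 314)  [q = 3: ≢ 1 ✓]
15^12 ≡ 265 (mod 314)  [q = 13: ≢ 1 ✓]
Every test exponent gives a nontrivial residue, hence 15 generates the full group.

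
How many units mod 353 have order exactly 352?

160

φ(353) = 353 − 1 = 352 = 2^5 · 11.
(Z/353Z)^× is cyclic (|G| = 352); a cyclic group of order m has exactly φ(d) elements of each order d | m, and none otherwise.
352 = 2^5 · 11 divides 352, and φ(352) = 160.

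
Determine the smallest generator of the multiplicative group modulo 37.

φ(37) = 37 − 1 = 36 = 2^2 · 3^2.
g is a primitive root iff g^(36/q) ≢ 1 (mod 37) for each prime q ∈ {2, 3}.
g = 2: 2^18 ≡ 36; 2^12 ≡ 26 — none is 1, so 2 is a primitive root.
Hence the least primitive root of 37 is 2.

2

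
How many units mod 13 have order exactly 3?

φ(13) = 13 − 1 = 12 = 2^2 · 3.
Since (Z/13Z)^× is cyclic of order 12, the number of elements of order d is φ(d) when d | 12 and 0 otherwise.
3 | 12, and φ(3) = 3 − 1 = 2.

2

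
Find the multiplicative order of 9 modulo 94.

23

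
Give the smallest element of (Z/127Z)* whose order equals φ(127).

3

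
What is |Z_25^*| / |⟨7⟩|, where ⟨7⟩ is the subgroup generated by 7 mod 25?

5

ord(7) | φ(25) = φ(5^2) = 5·(5−1) = 20 = 2^2 · 5.
Divisors of 20: 1, 2, 4, 5, 10, 20.
Test each divisor d:
7^1 ≡ 7
7^2 ≡ 24
7^4 ≡ 1
Thus |⟨7⟩| = ord(7) = 4.
Index = |(Z/25Z)^×| / |⟨7⟩| = 20 / 4 = 5.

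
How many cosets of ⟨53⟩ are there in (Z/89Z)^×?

2

The order of 53 must divide φ(89) = 89 − 1 = 88 = 2^3 · 11.
Divisors of 88: 1, 2, 4, 8, 11, 22, 44, 88.
Evaluate successive powers at the divisors of 88:
53^1 ≡ 53
53^2 ≡ 50
53^4 ≡ 8
53^8 ≡ 64
53^11 ≡ 55
53^22 ≡ 88
53^44 ≡ 1
The order of 53 is 44, so the subgroup it generates has 44 elements.
Index = |(Z/89Z)^×| / |⟨53⟩| = 88 / 44 = 2.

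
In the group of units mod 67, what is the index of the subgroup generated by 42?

3

ord(42) | φ(67) = 67 − 1 = 66 = 2 · 3 · 11.
Divisors of 66: 1, 2, 3, 6, 11, 22, 33, 66.
Test each divisor d:
42^1 ≡ 42
42^2 ≡ 22
42^3 ≡ 53
42^6 ≡ 62
42^11 ≡ 66
42^22 ≡ 1
So ord_67(42) = 22, hence |⟨42⟩| = 22.
[(Z/67Z)^× : ⟨42⟩] = 66/22 = 3.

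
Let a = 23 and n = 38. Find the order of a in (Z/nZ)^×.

Since 23 ∈ (Z/38Z)^×, its order divides φ(38) = φ(2)·φ(19) = 1·18 = 18 = 2 · 3^2.
Divisors of 18: 1, 2, 3, 6, 9, 18.
Compute 23^d (mod 38) for the divisors d until we hit 1:
23^1 ≡ 23 (mod 38)
23^2 ≡ 35 (mod 38)
23^3 ≡ 7 (mod 38)
23^6 ≡ 11 (mod 38)
23^9 ≡ 1 (mod 38) ✓
Therefore the multiplicative order of 23 modulo 38 is 9.

9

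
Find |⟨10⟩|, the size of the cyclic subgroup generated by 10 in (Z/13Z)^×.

Since 10 ∈ (Z/13Z)^×, its order divides φ(13) = 13 − 1 = 12 = 2^2 · 3.
Divisors of 12: 1, 2, 3, 4, 6, 12.
Compute 10^d (mod 13) for the divisors d until we hit 1:
10^1 ≡ 10 (mod 13)
10^2 ≡ 9 (mod 13)
10^3 ≡ 12 (mod 13)
10^4 ≡ 3 (mod 13)
10^6 ≡ 1 (mod 13) ✓
The smallest such exponent is 6, so the order of 10 is 6.

6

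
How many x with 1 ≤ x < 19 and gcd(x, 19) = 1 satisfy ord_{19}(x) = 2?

1

φ(19) = 19 − 1 = 18 = 2 · 3^2.
(Z/19Z)^× is cyclic (|G| = 18); a cyclic group of order m has exactly φ(d) elements of each order d | m, and none otherwise.
2 | 18, and φ(2) = 2 − 1 = 1.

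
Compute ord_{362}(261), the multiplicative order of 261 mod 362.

9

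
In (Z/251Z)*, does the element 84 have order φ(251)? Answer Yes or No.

φ(251) = 251 − 1 = 250 = 2 · 5^3.
Test 84^(250/q) mod 251 for each prime factor q of 250:
84^125 ≡ 1 (mod 251)  [q = 2: ≡ 1 ✗]
84^50 ≡ 149 (mod 251)  [q = 5: ≢ 1 ✓]
Since 84^125 ≡ 1, the order of 84 divides 125 < 250, so 84 is not a primitive root.

No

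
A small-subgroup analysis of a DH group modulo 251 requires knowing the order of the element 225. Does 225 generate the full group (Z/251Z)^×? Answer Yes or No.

φ(251) = 251 − 1 = 250 = 2 · 5^3.
Test 225^(250/q) mod 251 for each prime factor q of 250:
225^125 ≡ 1 (mod 251)  [q = 2: ≡ 1 ✗]
225^50 ≡ 20 (mod 251)  [q = 5: ≢ 1 ✓]
The check at q = 2 fails, so 225 generates a proper subgroup.

No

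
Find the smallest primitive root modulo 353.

3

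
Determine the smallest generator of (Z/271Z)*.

φ(271) = 271 − 1 = 270 = 2 · 3^3 · 5.
Test candidates g = 2, 3, … against the prime factors q ∈ {2, 3, 5} of φ(271): g is a generator iff g^(270/q) ≢ 1 for every such q.
g = 2: 2^135 ≡ 1 — hits 1, so not a primitive root.
g = 3: 3^135 ≡ 270; 3^90 ≡ 1 — hits 1, so not a primitive root.
g = 4: 4^135 ≡ 1 — hits 1, so not a primitive root.
g = 5: 5^135 ≡ 1 — hits 1, so not a primitive root.
g = 6: 6^135 ≡ 270; 6^90 ≡ 242; 6^54 ≡ 10 — none is 1, so 6 is a primitive root.
Hence the least primitive root of 271 is 6.

6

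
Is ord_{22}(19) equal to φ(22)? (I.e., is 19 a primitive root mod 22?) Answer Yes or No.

Yes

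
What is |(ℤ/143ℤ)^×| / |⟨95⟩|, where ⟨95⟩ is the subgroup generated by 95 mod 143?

4

The order of 95 must divide φ(143) = φ(11·13) = (11−1)·(13−1) = 10·12 = 120 = 2^3 · 3 · 5.
Divisors of 120: 1, 2, 3, 4, 5, 6, 8, 10, 12, 15, 20, 24, 30, 40, 60, 120.
Evaluate successive powers at the divisors of 120:
95^1 ≡ 95 (mod 143)
95^2 ≡ 16 (mod 143)
95^3 ≡ 90 (mod 143)
95^4 ≡ 113 (mod 143)
95^5 ≡ 10 (mod 143)
95^6 ≡ 92 (mod 143)
95^8 ≡ 42 (mod 143)
95^10 ≡ 100 (mod 143)
95^12 ≡ 27 (mod 143)
95^15 ≡ 142 (mod 143)
95^20 ≡ 133 (mod 143)
95^24 ≡ 14 (mod 143)
95^30 ≡ 1 (mod 143) ✓
So ord_143(95) = 30, hence |⟨95⟩| = 30.
Index = |(Z/143Z)^×| / |⟨95⟩| = 120 / 30 = 4.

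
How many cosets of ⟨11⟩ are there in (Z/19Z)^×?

6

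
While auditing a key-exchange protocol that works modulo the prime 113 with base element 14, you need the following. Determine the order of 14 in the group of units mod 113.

28

By Lagrange's theorem, ord_113(14) divides φ(113) = 113 − 1 = 112 = 2^4 · 7.
Divisors of 112: 1, 2, 4, 7, 8, 14, 16, 28, 56, 112.
Evaluate successive powers at the divisors of 112:
14^1 ≡ 14 (mod 113)
14^2 ≡ 83 (mod 113)
14^4 ≡ 109 (mod 113)
14^7 ≡ 98 (mod 113)
14^8 ≡ 16 (mod 113)
14^14 ≡ 112 (mod 113)
14^16 ≡ 30 (mod 113)
14^28 ≡ 1 (mod 113) ✓
So ord_113(14) = 28.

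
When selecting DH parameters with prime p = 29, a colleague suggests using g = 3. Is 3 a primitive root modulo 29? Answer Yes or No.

φ(29) = 29 − 1 = 28 = 2^2 · 7.
3 is a primitive root mod 29 iff 3^(φ(29)/q) ≢ 1 for every prime q | φ(29), i.e. q ∈ {2, 7}.
3^14 ≡ 28 (mod 29)  [q = 2: ≢ 1 ✓]
3^4 ≡ 23 (mod 29)  [q = 7: ≢ 1 ✓]
None equal 1, so ord_29(3) = 28: 3 is a primitive root.

Yes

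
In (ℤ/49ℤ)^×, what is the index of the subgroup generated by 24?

1

Since 24 ∈ (Z/49Z)^×, its order divides φ(49) = φ(7^2) = 7·(7−1) = 42 = 2 · 3 · 7.
Divisors of 42: 1, 2, 3, 6, 7, 14, 21, 42.
Compute 24^d (mod 49) for the divisors d until we hit 1:
24^1 ≡ 24
24^2 ≡ 37
24^3 ≡ 6
24^6 ≡ 36
24^7 ≡ 31
24^14 ≡ 30
24^21 ≡ 48
24^42 ≡ 1
The order of 24 is 42, so the subgroup it generates has 42 elements.
The index is φ(49) / ord(24) = 42 / 42 = 1.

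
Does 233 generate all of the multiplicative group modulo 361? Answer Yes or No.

φ(361) = φ(19^2) = 19·(19−1) = 342 = 2 · 3^2 · 19.
Test 233^(342/q) mod 361 for each prime factor q of 342:
233^171 ≡ 1 (mod 361)  [q = 2: ≡ 1 ✗]
233^114 ≡ 292 (mod 361)  [q = 3: ≢ 1 ✓]
233^18 ≡ 39 (mod 361)  [q = 19: ≢ 1 ✓]
Since 233^171 ≡ 1, the order of 233 divides 171 < 342, so 233 is not a primitive root.

No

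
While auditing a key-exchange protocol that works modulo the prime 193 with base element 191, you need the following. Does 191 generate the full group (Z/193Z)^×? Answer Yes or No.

No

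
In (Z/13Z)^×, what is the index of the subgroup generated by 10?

By Lagrange's theorem, ord_13(10) divides φ(13) = 13 − 1 = 12 = 2^2 · 3.
Divisors of 12: 1, 2, 3, 4, 6, 12.
Evaluate successive powers at the divisors of 12:
10^1 ≡ 10 (mod 13)
10^2 ≡ 9 (mod 13)
10^3 ≡ 12 (mod 13)
10^4 ≡ 3 (mod 13)
10^6 ≡ 1 (mod 13) ✓
Thus |⟨10⟩| = ord(10) = 6.
The index is φ(13) / ord(10) = 12 / 6 = 2.

2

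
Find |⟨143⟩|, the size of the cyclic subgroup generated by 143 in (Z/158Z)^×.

13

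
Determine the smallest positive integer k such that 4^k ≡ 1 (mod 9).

By Lagrange's theorem, ord_9(4) divides φ(9) = φ(3^2) = 3·(3−1) = 6 = 2 · 3.
Divisors of 6: 1, 2, 3, 6.
Test each divisor d:
4^1 ≡ 4 (mod 9)
4^2 ≡ 7 (mod 9)
4^3 ≡ 1 (mod 9) ✓
So ord_9(4) = 3.

3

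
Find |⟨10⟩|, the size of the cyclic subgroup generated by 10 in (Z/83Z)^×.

41

Since 10 ∈ (Z/83Z)^×, its order divides φ(83) = 83 − 1 = 82 = 2 · 41.
Divisors of 82: 1, 2, 41, 82.
Compute 10^d (mod 83) for the divisors d until we hit 1:
10^1 ≡ 10 (mod 83)
10^2 ≡ 17 (mod 83)
10^41 ≡ 1 (mod 83) ✓
Hence ord(10) = 41.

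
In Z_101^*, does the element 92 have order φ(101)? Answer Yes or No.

No

φ(101) = 101 − 1 = 100 = 2^2 · 5^2.
It suffices to check that the order of 92 is not a proper divisor of 100: compute 92^(100/q) for q ∈ {2, 5}.
92^50 ≡ 1 (mod 101)  [q = 2: ≡ 1 ✗]
92^20 ≡ 87 (mod 101)  [q = 5: ≢ 1 ✓]
Since 92^50 ≡ 1, the order of 92 divides 50 < 100, so 92 is not a primitive root.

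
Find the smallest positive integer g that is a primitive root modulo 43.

3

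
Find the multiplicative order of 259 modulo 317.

79

ord(259) | φ(317) = 317 − 1 = 316 = 2^2 · 79.
Divisors of 316: 1, 2, 4, 79, 158, 316.
Test each divisor d:
259^1 ≡ 259 (mod 317)
259^2 ≡ 194 (mod 317)
259^4 ≡ 230 (mod 317)
259^79 ≡ 1 (mod 317) ✓
Therefore the multiplicative order of 259 modulo 317 is 79.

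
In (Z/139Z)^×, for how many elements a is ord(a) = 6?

φ(139) = 139 − 1 = 138 = 2 · 3 · 23.
(Z/139Z)^× is cyclic (|G| = 138); a cyclic group of order m has exactly φ(d) elements of each order d | m, and none otherwise.
6 = 2 · 3 divides 138, and φ(6) = 2.

2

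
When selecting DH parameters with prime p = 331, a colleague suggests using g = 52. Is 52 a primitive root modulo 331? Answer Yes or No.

No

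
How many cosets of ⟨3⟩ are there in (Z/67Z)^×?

3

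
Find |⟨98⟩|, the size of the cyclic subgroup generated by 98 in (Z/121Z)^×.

22

ord(98) | φ(121) = φ(11^2) = 11·(11−1) = 110 = 2 · 5 · 11.
Divisors of 110: 1, 2, 5, 10, 11, 22, 55, 110.
Test each divisor d:
98^1 ≡ 98 (mod 121)
98^2 ≡ 45 (mod 121)
98^5 ≡ 10 (mod 121)
98^10 ≡ 100 (mod 121)
98^11 ≡ 120 (mod 121)
98^22 ≡ 1 (mod 121) ✓
Therefore the multiplicative order of 98 modulo 121 is 22.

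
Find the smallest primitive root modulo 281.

3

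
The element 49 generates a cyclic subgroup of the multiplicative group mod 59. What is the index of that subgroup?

ord(49) | φ(59) = 59 − 1 = 58 = 2 · 29.
Divisors of 58: 1, 2, 29, 58.
Evaluate successive powers at the divisors of 58:
49^1 ≡ 49 (mod 59)
49^2 ≡ 41 (mod 59)
49^29 ≡ 1 (mod 59) ✓
So ord_59(49) = 29, hence |⟨49⟩| = 29.
Index = |(Z/59Z)^×| / |⟨49⟩| = 58 / 29 = 2.

2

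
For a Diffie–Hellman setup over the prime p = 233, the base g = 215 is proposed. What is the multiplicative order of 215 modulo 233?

116

ord(215) | φ(233) = 233 − 1 = 232 = 2^3 · 29.
Divisors of 232: 1, 2, 4, 8, 29, 58, 116, 232.
Check 215^d mod 233 for each divisor in increasing order:
215^1 ≡ 215 (mod 233)
215^2 ≡ 91 (mod 233)
215^4 ≡ 126 (mod 233)
215^8 ≡ 32 (mod 233)
215^29 ≡ 89 (mod 233)
215^58 ≡ 232 (mod 233)
215^116 ≡ 1 (mod 233) ✓
The smallest such exponent is 116, so the order of 215 is 116.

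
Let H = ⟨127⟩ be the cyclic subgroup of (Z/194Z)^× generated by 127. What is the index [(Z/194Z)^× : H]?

3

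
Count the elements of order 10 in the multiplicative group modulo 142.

φ(142) = φ(2)·φ(71) = 1·70 = 70 = 2 · 5 · 7.
Since (Z/142Z)^× is cyclic of order 70, the number of elements of order d is φ(d) when d | 70 and 0 otherwise.
10 = 2 · 5 divides 70, and φ(10) = 4.

4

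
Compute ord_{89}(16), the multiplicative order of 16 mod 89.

By Lagrange's theorem, ord_89(16) divides φ(89) = 89 − 1 = 88 = 2^3 · 11.
Divisors of 88: 1, 2, 4, 8, 11, 22, 44, 88.
Check 16^d mod 89 for each divisor in increasing order:
16^1 ≡ 16
16^2 ≡ 78
16^4 ≡ 32
16^8 ≡ 45
16^11 ≡ 1
The smallest such exponent is 11, so the order of 16 is 11.

11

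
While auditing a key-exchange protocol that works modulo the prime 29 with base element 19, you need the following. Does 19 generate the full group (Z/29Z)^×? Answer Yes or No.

φ(29) = 29 − 1 = 28 = 2^2 · 7.
Test 19^(28/q) mod 29 for each prime factor q of 28:
19^14 ≡ 28 (mod 29)  [q = 2: ≢ 1 ✓]
19^4 ≡ 24 (mod 29)  [q = 7: ≢ 1 ✓]
Every test exponent gives a nontrivial residue, hence 19 generates the full group.

Yes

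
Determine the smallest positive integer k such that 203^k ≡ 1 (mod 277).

Since 203 ∈ (Z/277Z)^×, its order divides φ(277) = 277 − 1 = 276 = 2^2 · 3 · 23.
Divisors of 276: 1, 2, 3, 4, 6, 12, 23, 46, 69, 92, 138, 276.
Test each divisor d:
203^1 ≡ 203 (mod 277)
203^2 ≡ 213 (mod 277)
203^3 ≡ 27 (mod 277)
203^4 ≡ 218 (mod 277)
203^6 ≡ 175 (mod 277)
203^12 ≡ 155 (mod 277)
203^23 ≡ 1 (mod 277) ✓
So ord_277(203) = 23.

23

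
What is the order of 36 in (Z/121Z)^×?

55

Since 36 ∈ (Z/121Z)^×, its order divides φ(121) = φ(11^2) = 11·(11−1) = 110 = 2 · 5 · 11.
Divisors of 110: 1, 2, 5, 10, 11, 22, 55, 110.
Compute 36^d (mod 121) for the divisors d until we hit 1:
36^1 ≡ 36 (mod 121)
36^2 ≡ 86 (mod 121)
36^5 ≡ 56 (mod 121)
36^10 ≡ 111 (mod 121)
36^11 ≡ 3 (mod 121)
36^22 ≡ 9 (mod 121)
36^55 ≡ 1 (mod 121) ✓
The smallest such exponent is 55, so the order of 36 is 55.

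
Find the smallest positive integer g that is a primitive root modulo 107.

φ(107) = 107 − 1 = 106 = 2 · 53.
g is a primitive root iff g^(106/q) ≢ 1 (mod 107) for each prime q ∈ {2, 53}.
g = 2: 2^53 ≡ 106; 2^2 ≡ 4 — none is 1, so 2 is a primitive root.
The smallest primitive root modulo 107 is 2.

2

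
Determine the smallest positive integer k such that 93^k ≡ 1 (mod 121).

55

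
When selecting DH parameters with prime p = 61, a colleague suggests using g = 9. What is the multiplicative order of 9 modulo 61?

ord(9) | φ(61) = 61 − 1 = 60 = 2^2 · 3 · 5.
Divisors of 60: 1, 2, 3, 4, 5, 6, 10, 12, 15, 20, 30, 60.
Test each divisor d:
9^1 ≡ 9
9^2 ≡ 20
9^3 ≡ 58
9^4 ≡ 34
9^5 ≡ 1
Hence ord(9) = 5.

5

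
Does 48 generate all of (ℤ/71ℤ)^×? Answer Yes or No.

φ(71) = 71 − 1 = 70 = 2 · 5 · 7.
Test 48^(70/q) mod 71 for each prime factor q of 70:
48^35 ≡ 1 (mod 71)  [q = 2: ≡ 1 ✗]
48^14 ≡ 1 (mod 71)  [q = 5: ≡ 1 ✗]
48^10 ≡ 45 (mod 71)  [q = 7: ≢ 1 ✓]
Since 48^35 ≡ 1, the order of 48 divides 35 < 70, so 48 is not a primitive root.

No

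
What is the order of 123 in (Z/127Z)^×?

14

Since 123 ∈ (Z/127Z)^×, its order divides φ(127) = 127 − 1 = 126 = 2 · 3^2 · 7.
Divisors of 126: 1, 2, 3, 6, 7, 9, 14, 18, 21, 42, 63, 126.
Evaluate successive powers at the divisors of 126:
123^1 ≡ 123 (mod 127)
123^2 ≡ 16 (mod 127)
123^3 ≡ 63 (mod 127)
123^6 ≡ 32 (mod 127)
123^7 ≡ 126 (mod 127)
123^9 ≡ 111 (mod 127)
123^14 ≡ 1 (mod 127) ✓
The smallest such exponent is 14, so the order of 123 is 14.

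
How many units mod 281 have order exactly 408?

φ(281) = 281 − 1 = 280 = 2^3 · 5 · 7.
In a cyclic group of order 280, there are φ(d) elements of order d for each divisor d of 280, and zero for non-divisors.
Since 408 ∤ 280, the count is 0.

0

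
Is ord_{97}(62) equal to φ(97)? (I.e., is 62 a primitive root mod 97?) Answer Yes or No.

φ(97) = 97 − 1 = 96 = 2^5 · 3.
An element g generates (Z/97Z)^× iff g^(96/q) ≢ 1 (mod 97) for each prime q ∈ {2, 3}.
62^48 ≡ 1 (mod 97)  [q = 2: ≡ 1 ✗]
62^32 ≡ 61 (mod 97)  [q = 3: ≢ 1 ✓]
62^48 ≡ 1 shows ord(62) | 48, strictly less than φ(97); not a primitive root.

No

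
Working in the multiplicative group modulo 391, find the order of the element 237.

The order of 237 must divide φ(391) = φ(17·23) = (17−1)·(23−1) = 16·22 = 352 = 2^5 · 11.
Divisors of 352: 1, 2, 4, 8, 11, 16, 22, 32, 44, 88, 176, 352.
Check 237^d mod 391 for each divisor in increasing order:
237^1 ≡ 237
237^2 ≡ 256
237^4 ≡ 239
237^8 ≡ 35
237^11 ≡ 390
237^16 ≡ 52
237^22 ≡ 1
Hence ord(237) = 22.

22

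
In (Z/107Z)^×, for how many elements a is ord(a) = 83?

φ(107) = 107 − 1 = 106 = 2 · 53.
(Z/107Z)^× is cyclic (|G| = 106); a cyclic group of order m has exactly φ(d) elements of each order d | m, and none otherwise.
Since 83 ∤ 106, the count is 0.

0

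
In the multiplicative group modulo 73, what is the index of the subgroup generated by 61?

2

By Lagrange's theorem, ord_73(61) divides φ(73) = 73 − 1 = 72 = 2^3 · 3^2.
Divisors of 72: 1, 2, 3, 4, 6, 8, 9, 12, 18, 24, 36, 72.
Evaluate successive powers at the divisors of 72:
61^1 ≡ 61 (mod 73)
61^2 ≡ 71 (mod 73)
61^3 ≡ 24 (mod 73)
61^4 ≡ 4 (mod 73)
61^6 ≡ 65 (mod 73)
61^8 ≡ 16 (mod 73)
61^9 ≡ 27 (mod 73)
61^12 ≡ 64 (mod 73)
61^18 ≡ 72 (mod 73)
61^24 ≡ 8 (mod 73)
61^36 ≡ 1 (mod 73) ✓
The order of 61 is 36, so the subgroup it generates has 36 elements.
The index is φ(73) / ord(61) = 72 / 36 = 2.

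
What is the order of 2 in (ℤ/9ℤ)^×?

ord(2) | φ(9) = φ(3^2) = 3·(3−1) = 6 = 2 · 3.
Divisors of 6: 1, 2, 3, 6.
Check 2^d mod 9 for each divisor in increasing order:
2^1 ≡ 2 (mod 9)
2^2 ≡ 4 (mod 9)
2^3 ≡ 8 (mod 9)
2^6 ≡ 1 (mod 9) ✓
The smallest such exponent is 6, so the order of 2 is 6.

6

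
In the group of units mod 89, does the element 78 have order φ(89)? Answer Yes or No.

φ(89) = 89 − 1 = 88 = 2^3 · 11.
It suffices to check that the order of 78 is not a proper divisor of 88: compute 78^(88/q) for q ∈ {2, 11}.
78^44 ≡ 1 (mod 89)  [q = 2: ≡ 1 ✗]
78^8 ≡ 67 (mod 89)  [q = 11: ≢ 1 ✓]
The check at q = 2 fails, so 78 generates a proper subgroup.

No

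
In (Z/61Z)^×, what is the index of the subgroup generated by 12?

Since 12 ∈ (Z/61Z)^×, its order divides φ(61) = 61 − 1 = 60 = 2^2 · 3 · 5.
Divisors of 60: 1, 2, 3, 4, 5, 6, 10, 12, 15, 20, 30, 60.
Check 12^d mod 61 for each divisor in increasing order:
12^1 ≡ 12 (mod 61)
12^2 ≡ 22 (mod 61)
12^3 ≡ 20 (mod 61)
12^4 ≡ 57 (mod 61)
12^5 ≡ 13 (mod 61)
12^6 ≡ 34 (mod 61)
12^10 ≡ 47 (mod 61)
12^12 ≡ 58 (mod 61)
12^15 ≡ 1 (mod 61) ✓
The order of 12 is 15, so the subgroup it generates has 15 elements.
Index = |(Z/61Z)^×| / |⟨12⟩| = 60 / 15 = 4.

4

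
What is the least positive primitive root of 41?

φ(41) = 41 − 1 = 40 = 2^3 · 5.
g is a primitive root iff g^(40/q) ≢ 1 (mod 41) for each prime q ∈ {2, 5}.
g = 2: 2^20 ≡ 1 — hits 1, so not a primitive root.
g = 3: 3^20 ≡ 40; 3^8 ≡ 1 — hits 1, so not a primitive root.
g = 4: 4^20 ≡ 1 — hits 1, so not a primitive root.
g = 5: 5^20 ≡ 1 — hits 1, so not a primitive root.
g = 6: 6^20 ≡ 40; 6^8 ≡ 10 — none is 1, so 6 is a primitive root.
The smallest primitive root modulo 41 is 6.

6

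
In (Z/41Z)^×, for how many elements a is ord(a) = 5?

4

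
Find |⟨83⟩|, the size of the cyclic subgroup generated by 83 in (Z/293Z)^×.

146

ord(83) | φ(293) = 293 − 1 = 292 = 2^2 · 73.
Divisors of 292: 1, 2, 4, 73, 146, 292.
Compute 83^d (mod 293) for the divisors d until we hit 1:
83^1 ≡ 83
83^2 ≡ 150
83^4 ≡ 232
83^73 ≡ 292
83^146 ≡ 1
The smallest such exponent is 146, so the order of 83 is 146.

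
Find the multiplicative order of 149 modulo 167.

ord(149) | φ(167) = 167 − 1 = 166 = 2 · 83.
Divisors of 166: 1, 2, 83, 166.
Evaluate successive powers at the divisors of 166:
149^1 ≡ 149 (mod 167)
149^2 ≡ 157 (mod 167)
149^83 ≡ 166 (mod 167)
149^166 ≡ 1 (mod 167) ✓
Therefore the multiplicative order of 149 modulo 167 is 166.

166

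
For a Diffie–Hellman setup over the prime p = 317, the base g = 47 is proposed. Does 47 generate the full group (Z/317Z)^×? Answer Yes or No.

Yes

φ(317) = 317 − 1 = 316 = 2^2 · 79.
47 is a primitive root mod 317 iff 47^(φ(317)/q) ≢ 1 for every prime q | φ(317), i.e. q ∈ {2, 79}.
47^158 ≡ 316 (mod 317)  [q = 2: ≢ 1 ✓]
47^4 ≡ 100 (mod 317)  [q = 79: ≢ 1 ✓]
Every test exponent gives a nontrivial residue, hence 47 generates the full group.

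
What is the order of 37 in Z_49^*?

21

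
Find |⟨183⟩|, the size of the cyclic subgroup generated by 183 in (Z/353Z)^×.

352

By Lagrange's theorem, ord_353(183) divides φ(353) = 353 − 1 = 352 = 2^5 · 11.
Divisors of 352: 1, 2, 4, 8, 11, 16, 22, 32, 44, 88, 176, 352.
Evaluate successive powers at the divisors of 352:
183^1 ≡ 183 (mod 353)
183^2 ≡ 307 (mod 353)
183^4 ≡ 351 (mod 353)
183^8 ≡ 4 (mod 353)
183^11 ≡ 216 (mod 353)
183^16 ≡ 16 (mod 353)
183^22 ≡ 60 (mod 353)
183^32 ≡ 256 (mod 353)
183^44 ≡ 70 (mod 353)
183^88 ≡ 311 (mod 353)
183^176 ≡ 352 (mod 353)
183^352 ≡ 1 (mod 353) ✓
Hence ord(183) = 352.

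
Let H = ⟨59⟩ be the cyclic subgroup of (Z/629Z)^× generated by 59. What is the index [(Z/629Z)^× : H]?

Since 59 ∈ (Z/629Z)^×, its order divides φ(629) = φ(17·37) = (17−1)·(37−1) = 16·36 = 576 = 2^6 · 3^2.
Divisors of 576: 1, 2, 3, 4, 6, 8, 9, 12, 16, 18, 24, 32, 36, 48, 64, 72, 96, 144, 192, 288, 576.
Check 59^d mod 629 for each divisor in increasing order:
59^1 ≡ 59 (mod 629)
59^2 ≡ 336 (mod 629)
59^3 ≡ 325 (mod 629)
59^4 ≡ 305 (mod 629)
59^6 ≡ 582 (mod 629)
59^8 ≡ 562 (mod 629)
59^9 ≡ 450 (mod 629)
59^12 ≡ 322 (mod 629)
59^16 ≡ 86 (mod 629)
59^18 ≡ 591 (mod 629)
59^24 ≡ 528 (mod 629)
59^32 ≡ 477 (mod 629)
59^36 ≡ 186 (mod 629)
59^48 ≡ 137 (mod 629)
59^64 ≡ 460 (mod 629)
59^72 ≡ 1 (mod 629) ✓
Thus |⟨59⟩| = ord(59) = 72.
The index is φ(629) / ord(59) = 576 / 72 = 8.

8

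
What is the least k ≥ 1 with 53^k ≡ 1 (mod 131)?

5

ord(53) | φ(131) = 131 − 1 = 130 = 2 · 5 · 13.
Divisors of 130: 1, 2, 5, 10, 13, 26, 65, 130.
Compute 53^d (mod 131) for the divisors d until we hit 1:
53^1 ≡ 53 (mod 131)
53^2 ≡ 58 (mod 131)
53^5 ≡ 1 (mod 131) ✓
Therefore the multiplicative order of 53 modulo 131 is 5.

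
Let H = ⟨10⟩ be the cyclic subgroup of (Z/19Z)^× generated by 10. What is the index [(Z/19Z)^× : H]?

The order of 10 must divide φ(19) = 19 − 1 = 18 = 2 · 3^2.
Divisors of 18: 1, 2, 3, 6, 9, 18.
Check 10^d mod 19 for each divisor in increasing order:
10^1 ≡ 10
10^2 ≡ 5
10^3 ≡ 12
10^6 ≡ 11
10^9 ≡ 18
10^18 ≡ 1
So ord_19(10) = 18, hence |⟨10⟩| = 18.
Index = |(Z/19Z)^×| / |⟨10⟩| = 18 / 18 = 1.

1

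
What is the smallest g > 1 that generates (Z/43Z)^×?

3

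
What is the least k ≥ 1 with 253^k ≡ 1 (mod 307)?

102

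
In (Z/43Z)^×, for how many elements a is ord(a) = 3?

2

φ(43) = 43 − 1 = 42 = 2 · 3 · 7.
In a cyclic group of order 42, there are φ(d) elements of order d for each divisor d of 42, and zero for non-divisors.
3 | 42, and φ(3) = 3 − 1 = 2.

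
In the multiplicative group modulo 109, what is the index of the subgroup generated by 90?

3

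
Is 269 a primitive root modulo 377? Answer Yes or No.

No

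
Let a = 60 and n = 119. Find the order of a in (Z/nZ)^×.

24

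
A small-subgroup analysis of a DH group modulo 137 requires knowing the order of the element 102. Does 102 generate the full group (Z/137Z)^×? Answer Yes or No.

Yes

φ(137) = 137 − 1 = 136 = 2^3 · 17.
102 is a primitive root mod 137 iff 102^(φ(137)/q) ≢ 1 for every prime q | φ(137), i.e. q ∈ {2, 17}.
102^68 ≡ 136 (mod 137)  [q = 2: ≢ 1 ✓]
102^8 ≡ 123 (mod 137)  [q = 17: ≢ 1 ✓]
All checks pass, so 102 has order 136 and is a primitive root modulo 137.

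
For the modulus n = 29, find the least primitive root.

2

φ(29) = 29 − 1 = 28 = 2^2 · 7.
Test candidates g = 2, 3, … against the prime factors q ∈ {2, 7} of φ(29): g is a generator iff g^(28/q) ≢ 1 for every such q.
g = 2: 2^14 ≡ 28; 2^4 ≡ 16 — none is 1, so 2 is a primitive root.
So 2 is the smallest generator of (Z/29Z)^×.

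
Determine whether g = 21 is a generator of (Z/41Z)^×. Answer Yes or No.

No

φ(41) = 41 − 1 = 40 = 2^3 · 5.
21 is a primitive root mod 41 iff 21^(φ(41)/q) ≢ 1 for every prime q | φ(41), i.e. q ∈ {2, 5}.
21^20 ≡ 1 (mod 41)  [q = 2: ≡ 1 ✗]
21^8 ≡ 37 (mod 41)  [q = 5: ≢ 1 ✓]
21^20 ≡ 1 shows ord(21) | 20, strictly less than φ(41); not a primitive root.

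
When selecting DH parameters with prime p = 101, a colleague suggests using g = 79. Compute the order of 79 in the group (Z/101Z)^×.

25

By Lagrange's theorem, ord_101(79) divides φ(101) = 101 − 1 = 100 = 2^2 · 5^2.
Divisors of 100: 1, 2, 4, 5, 10, 20, 25, 50, 100.
Check 79^d mod 101 for each divisor in increasing order:
79^1 ≡ 79 (mod 101)
79^2 ≡ 80 (mod 101)
79^4 ≡ 37 (mod 101)
79^5 ≡ 95 (mod 101)
79^10 ≡ 36 (mod 101)
79^20 ≡ 84 (mod 101)
79^25 ≡ 1 (mod 101) ✓
Hence ord(79) = 25.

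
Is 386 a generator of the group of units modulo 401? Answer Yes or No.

φ(401) = 401 − 1 = 400 = 2^4 · 5^2.
Test 386^(400/q) mod 401 for each prime factor q of 400:
386^200 ≡ 400 (mod 401)  [q = 2: ≢ 1 ✓]
386^80 ≡ 39 (mod 401)  [q = 5: ≢ 1 ✓]
All checks pass, so 386 has order 400 and is a primitive root modulo 401.

Yes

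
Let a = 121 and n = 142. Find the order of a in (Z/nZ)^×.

35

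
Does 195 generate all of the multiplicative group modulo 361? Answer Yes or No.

No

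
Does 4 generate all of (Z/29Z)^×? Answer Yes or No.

No

φ(29) = 29 − 1 = 28 = 2^2 · 7.
It suffices to check that the order of 4 is not a proper divisor of 28: compute 4^(28/q) for q ∈ {2, 7}.
4^14 ≡ 1 (mod 29)  [q = 2: ≡ 1 ✗]
4^4 ≡ 24 (mod 29)  [q = 7: ≢ 1 ✓]
The check at q = 2 fails, so 4 generates a proper subgroup.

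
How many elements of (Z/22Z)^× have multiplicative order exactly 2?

φ(22) = φ(2)·φ(11) = 1·10 = 10 = 2 · 5.
(Z/22Z)^× is cyclic (|G| = 10); a cyclic group of order m has exactly φ(d) elements of each order d | m, and none otherwise.
2 | 10, and φ(2) = 2 − 1 = 1.

1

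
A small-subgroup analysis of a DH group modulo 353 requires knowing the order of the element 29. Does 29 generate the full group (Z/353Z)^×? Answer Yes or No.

φ(353) = 353 − 1 = 352 = 2^5 · 11.
Test 29^(352/q) mod 353 for each prime factor q of 352:
29^176 ≡ 1 (mod 353)  [q = 2: ≡ 1 ✗]
29^32 ≡ 185 (mod 353)  [q = 11: ≢ 1 ✓]
Since 29^176 ≡ 1, the order of 29 divides 176 < 352, so 29 is not a primitive root.

No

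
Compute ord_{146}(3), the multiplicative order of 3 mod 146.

12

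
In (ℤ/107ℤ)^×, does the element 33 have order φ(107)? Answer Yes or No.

φ(107) = 107 − 1 = 106 = 2 · 53.
Test 33^(106/q) mod 107 for each prime factor q of 106:
33^53 ≡ 1 (mod 107)  [q = 2: ≡ 1 ✗]
33^2 ≡ 19 (mod 107)  [q = 53: ≢ 1 ✓]
The check at q = 2 fails, so 33 generates a proper subgroup.

No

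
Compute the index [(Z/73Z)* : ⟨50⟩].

2

ord(50) | φ(73) = 73 − 1 = 72 = 2^3 · 3^2.
Divisors of 72: 1, 2, 3, 4, 6, 8, 9, 12, 18, 24, 36, 72.
Check 50^d mod 73 for each divisor in increasing order:
50^1 ≡ 50
50^2 ≡ 18
50^3 ≡ 24
50^4 ≡ 32
50^6 ≡ 65
50^8 ≡ 2
50^9 ≡ 27
50^12 ≡ 64
50^18 ≡ 72
50^24 ≡ 8
50^36 ≡ 1
So ord_73(50) = 36, hence |⟨50⟩| = 36.
Index = |(Z/73Z)^×| / |⟨50⟩| = 72 / 36 = 2.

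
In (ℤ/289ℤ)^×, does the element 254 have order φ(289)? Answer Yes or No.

φ(289) = φ(17^2) = 17·(17−1) = 272 = 2^4 · 17.
It suffices to check that the order of 254 is not a proper divisor of 272: compute 254^(272/q) for q ∈ {2, 17}.
254^136 ≡ 1 (mod 289)  [q = 2: ≡ 1 ✗]
254^16 ≡ 256 (mod 289)  [q = 17: ≢ 1 ✓]
254^136 ≡ 1 shows ord(254) | 136, strictly less than φ(289); not a primitive root.

No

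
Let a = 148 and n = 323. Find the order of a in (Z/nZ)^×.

Since 148 ∈ (Z/323Z)^×, its order divides φ(323) = φ(17·19) = (17−1)·(19−1) = 16·18 = 288 = 2^5 · 3^2.
Divisors of 288: 1, 2, 3, 4, 6, 8, 9, 12, 16, 18, 24, 32, 36, 48, 72, 96, 144, 288.
Test each divisor d:
148^1 ≡ 148 (mod 323)
148^2 ≡ 263 (mod 323)
148^3 ≡ 164 (mod 323)
148^4 ≡ 47 (mod 323)
148^6 ≡ 87 (mod 323)
148^8 ≡ 271 (mod 323)
148^9 ≡ 56 (mod 323)
148^12 ≡ 140 (mod 323)
148^16 ≡ 120 (mod 323)
148^18 ≡ 229 (mod 323)
148^24 ≡ 220 (mod 323)
148^32 ≡ 188 (mod 323)
148^36 ≡ 115 (mod 323)
148^48 ≡ 273 (mod 323)
148^72 ≡ 305 (mod 323)
148^96 ≡ 239 (mod 323)
148^144 ≡ 1 (mod 323) ✓
The smallest such exponent is 144, so the order of 148 is 144.

144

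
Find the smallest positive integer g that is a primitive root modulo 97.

5

φ(97) = 97 − 1 = 96 = 2^5 · 3.
Test candidates g = 2, 3, … against the prime factors q ∈ {2, 3} of φ(97): g is a generator iff g^(96/q) ≢ 1 for every such q.
g = 2: 2^48 ≡ 1 — hits 1, so not a primitive root.
g = 3: 3^48 ≡ 1 — hits 1, so not a primitive root.
g = 4: 4^48 ≡ 1 — hits 1, so not a primitive root.
g = 5: 5^48 ≡ 96; 5^32 ≡ 35 — none is 1, so 5 is a primitive root.
The smallest primitive root modulo 97 is 5.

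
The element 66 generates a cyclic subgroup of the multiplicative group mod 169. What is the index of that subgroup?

The order of 66 must divide φ(169) = φ(13^2) = 13·(13−1) = 156 = 2^2 · 3 · 13.
Divisors of 156: 1, 2, 3, 4, 6, 12, 13, 26, 39, 52, 78, 156.
Check 66^d mod 169 for each divisor in increasing order:
66^1 ≡ 66 (mod 169)
66^2 ≡ 131 (mod 169)
66^3 ≡ 27 (mod 169)
66^4 ≡ 92 (mod 169)
66^6 ≡ 53 (mod 169)
66^12 ≡ 105 (mod 169)
66^13 ≡ 1 (mod 169) ✓
Thus |⟨66⟩| = ord(66) = 13.
The index is φ(169) / ord(66) = 156 / 13 = 12.

12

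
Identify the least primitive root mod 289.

φ(289) = φ(17^2) = 17·(17−1) = 272 = 2^4 · 17.
g is a primitive root iff g^(272/q) ≢ 1 (mod 289) for each prime q ∈ {2, 17}.
g = 2: 2^136 ≡ 1 — hits 1, so not a primitive root.
g = 3: 3^136 ≡ 288; 3^16 ≡ 171 — none is 1, so 3 is a primitive root.
The smallest primitive root modulo 289 is 3.

3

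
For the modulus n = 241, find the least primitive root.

7

φ(241) = 241 − 1 = 240 = 2^4 · 3 · 5.
g is a primitive root iff g^(240/q) ≢ 1 (mod 241) for each prime q ∈ {2, 3, 5}.
g = 2: 2^120 ≡ 1 — hits 1, so not a primitive root.
g = 3: 3^120 ≡ 1 — hits 1, so not a primitive root.
g = 4: 4^120 ≡ 1 — hits 1, so not a primitive root.
g = 5: 5^120 ≡ 1 — hits 1, so not a primitive root.
g = 6: 6^120 ≡ 1 — hits 1, so not a primitive root.
g = 7: 7^120 ≡ 240; 7^80 ≡ 15; 7^48 ≡ 91 — none is 1, so 7 is a primitive root.
So 7 is the smallest generator of (Z/241Z)^×.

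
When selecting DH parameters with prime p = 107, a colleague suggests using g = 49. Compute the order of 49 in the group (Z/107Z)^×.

By Lagrange's theorem, ord_107(49) divides φ(107) = 107 − 1 = 106 = 2 · 53.
Divisors of 106: 1, 2, 53, 106.
Test each divisor d:
49^1 ≡ 49
49^2 ≡ 47
49^53 ≡ 1
So ord_107(49) = 53.

53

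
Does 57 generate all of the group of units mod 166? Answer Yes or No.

Yes

φ(166) = φ(2)·φ(83) = 1·82 = 82 = 2 · 41.
It suffices to check that the order of 57 is not a proper divisor of 82: compute 57^(82/q) for q ∈ {2, 41}.
57^41 ≡ 165 (mod 166)  [q = 2: ≢ 1 ✓]
57^2 ≡ 95 (mod 166)  [q = 41: ≢ 1 ✓]
All checks pass, so 57 has order 82 and is a primitive root modulo 166.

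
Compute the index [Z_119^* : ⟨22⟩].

Since 22 ∈ (Z/119Z)^×, its order divides φ(119) = φ(7·17) = (7−1)·(17−1) = 6·16 = 96 = 2^5 · 3.
Divisors of 96: 1, 2, 3, 4, 6, 8, 12, 16, 24, 32, 48, 96.
Evaluate successive powers at the divisors of 96:
22^1 ≡ 22 (mod 119)
22^2 ≡ 8 (mod 119)
22^3 ≡ 57 (mod 119)
22^4 ≡ 64 (mod 119)
22^6 ≡ 36 (mod 119)
22^8 ≡ 50 (mod 119)
22^12 ≡ 106 (mod 119)
22^16 ≡ 1 (mod 119) ✓
So ord_119(22) = 16, hence |⟨22⟩| = 16.
[(Z/119Z)^× : ⟨22⟩] = 96/16 = 6.

6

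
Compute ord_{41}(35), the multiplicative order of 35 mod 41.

40

The order of 35 must divide φ(41) = 41 − 1 = 40 = 2^3 · 5.
Divisors of 40: 1, 2, 4, 5, 8, 10, 20, 40.
Check 35^d mod 41 for each divisor in increasing order:
35^1 ≡ 35 (mod 41)
35^2 ≡ 36 (mod 41)
35^4 ≡ 25 (mod 41)
35^5 ≡ 14 (mod 41)
35^8 ≡ 10 (mod 41)
35^10 ≡ 32 (mod 41)
35^20 ≡ 40 (mod 41)
35^40 ≡ 1 (mod 41) ✓
Therefore the multiplicative order of 35 modulo 41 is 40.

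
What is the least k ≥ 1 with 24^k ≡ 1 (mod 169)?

ord(24) | φ(169) = φ(13^2) = 13·(13−1) = 156 = 2^2 · 3 · 13.
Divisors of 156: 1, 2, 3, 4, 6, 12, 13, 26, 39, 52, 78, 156.
Evaluate successive powers at the divisors of 156:
24^1 ≡ 24
24^2 ≡ 69
24^3 ≡ 135
24^4 ≡ 29
24^6 ≡ 142
24^12 ≡ 53
24^13 ≡ 89
24^26 ≡ 147
24^39 ≡ 70
24^52 ≡ 146
24^78 ≡ 168
24^156 ≡ 1
The smallest such exponent is 156, so the order of 24 is 156.

156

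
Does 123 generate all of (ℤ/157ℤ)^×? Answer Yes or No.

φ(157) = 157 − 1 = 156 = 2^2 · 3 · 13.
123 is a primitive root mod 157 iff 123^(φ(157)/q) ≢ 1 for every prime q | φ(157), i.e. q ∈ {2, 3, 13}.
123^78 ≡ 156 (mod 157)  [q = 2: ≢ 1 ✓]
123^52 ≡ 12 (mod 157)  [q = 3: ≢ 1 ✓]
123^12 ≡ 93 (mod 157)  [q = 13: ≢ 1 ✓]
Every test exponent gives a nontrivial residue, hence 123 generates the full group.

Yes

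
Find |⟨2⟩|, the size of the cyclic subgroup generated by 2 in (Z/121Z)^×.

The order of 2 must divide φ(121) = φ(11^2) = 11·(11−1) = 110 = 2 · 5 · 11.
Divisors of 110: 1, 2, 5, 10, 11, 22, 55, 110.
Check 2^d mod 121 for each divisor in increasing order:
2^1 ≡ 2 (mod 121)
2^2 ≡ 4 (mod 121)
2^5 ≡ 32 (mod 121)
2^10 ≡ 56 (mod 121)
2^11 ≡ 112 (mod 121)
2^22 ≡ 81 (mod 121)
2^55 ≡ 120 (mod 121)
2^110 ≡ 1 (mod 121) ✓
Hence ord(2) = 110.

110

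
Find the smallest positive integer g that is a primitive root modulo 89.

3

φ(89) = 89 − 1 = 88 = 2^3 · 11.
Test candidates g = 2, 3, … against the prime factors q ∈ {2, 11} of φ(89): g is a generator iff g^(88/q) ≢ 1 for every such q.
g = 2: 2^44 ≡ 1 — hits 1, so not a primitive root.
g = 3: 3^44 ≡ 88; 3^8 ≡ 64 — none is 1, so 3 is a primitive root.
Hence the least primitive root of 89 is 3.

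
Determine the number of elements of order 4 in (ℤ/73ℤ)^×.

2

φ(73) = 73 − 1 = 72 = 2^3 · 3^2.
Since (Z/73Z)^× is cyclic of order 72, the number of elements of order d is φ(d) when d | 72 and 0 otherwise.
4 = 2^2 divides 72, and φ(4) = 2.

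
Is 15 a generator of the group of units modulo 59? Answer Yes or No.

φ(59) = 59 − 1 = 58 = 2 · 29.
An element g generates (Z/59Z)^× iff g^(58/q) ≢ 1 (mod 59) for each prime q ∈ {2, 29}.
15^29 ≡ 1 (mod 59)  [q = 2: ≡ 1 ✗]
15^2 ≡ 48 (mod 59)  [q = 29: ≢ 1 ✓]
The check at q = 2 fails, so 15 generates a proper subgroup.

No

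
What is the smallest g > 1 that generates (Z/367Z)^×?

6

φ(367) = 367 − 1 = 366 = 2 · 3 · 61.
g is a primitive root iff g^(366/q) ≢ 1 (mod 367) for each prime q ∈ {2, 3, 61}.
g = 2: 2^183 ≡ 1 — hits 1, so not a primitive root.
g = 3: 3^183 ≡ 366; 3^122 ≡ 1 — hits 1, so not a primitive root.
g = 4: 4^183 ≡ 1 — hits 1, so not a primitive root.
g = 5: 5^183 ≡ 366; 5^122 ≡ 1 — hits 1, so not a primitive root.
g = 6: 6^183 ≡ 366; 6^122 ≡ 283; 6^6 ≡ 47 — none is 1, so 6 is a primitive root.
Hence the least primitive root of 367 is 6.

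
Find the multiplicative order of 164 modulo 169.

52

By Lagrange's theorem, ord_169(164) divides φ(169) = φ(13^2) = 13·(13−1) = 156 = 2^2 · 3 · 13.
Divisors of 156: 1, 2, 3, 4, 6, 12, 13, 26, 39, 52, 78, 156.
Compute 164^d (mod 169) for the divisors d until we hit 1:
164^1 ≡ 164 (mod 169)
164^2 ≡ 25 (mod 169)
164^3 ≡ 44 (mod 169)
164^4 ≡ 118 (mod 169)
164^6 ≡ 77 (mod 169)
164^12 ≡ 14 (mod 169)
164^13 ≡ 99 (mod 169)
164^26 ≡ 168 (mod 169)
164^39 ≡ 70 (mod 169)
164^52 ≡ 1 (mod 169) ✓
Hence ord(164) = 52.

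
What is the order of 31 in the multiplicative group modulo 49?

6

ord(31) | φ(49) = φ(7^2) = 7·(7−1) = 42 = 2 · 3 · 7.
Divisors of 42: 1, 2, 3, 6, 7, 14, 21, 42.
Evaluate successive powers at the divisors of 42:
31^1 ≡ 31
31^2 ≡ 30
31^3 ≡ 48
31^6 ≡ 1
Therefore the multiplicative order of 31 modulo 49 is 6.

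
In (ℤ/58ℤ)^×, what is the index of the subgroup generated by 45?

4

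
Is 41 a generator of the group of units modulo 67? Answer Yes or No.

φ(67) = 67 − 1 = 66 = 2 · 3 · 11.
An element g generates (Z/67Z)^× iff g^(66/q) ≢ 1 (mod 67) for each prime q ∈ {2, 3, 11}.
41^33 ≡ 66 (mod 67)  [q = 2: ≢ 1 ✓]
41^22 ≡ 29 (mod 67)  [q = 3: ≢ 1 ✓]
41^6 ≡ 15 (mod 67)  [q = 11: ≢ 1 ✓]
None equal 1, so ord_67(41) = 66: 41 is a primitive root.

Yes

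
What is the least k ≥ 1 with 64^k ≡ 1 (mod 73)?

3

By Lagrange's theorem, ord_73(64) divides φ(73) = 73 − 1 = 72 = 2^3 · 3^2.
Divisors of 72: 1, 2, 3, 4, 6, 8, 9, 12, 18, 24, 36, 72.
Check 64^d mod 73 for each divisor in increasing order:
64^1 ≡ 64 (mod 73)
64^2 ≡ 8 (mod 73)
64^3 ≡ 1 (mod 73) ✓
The smallest such exponent is 3, so the order of 64 is 3.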